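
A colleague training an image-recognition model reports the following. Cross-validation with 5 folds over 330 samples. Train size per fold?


Fold size = 330/5 = 66
Training per fold = 330 - 66 = 264

264


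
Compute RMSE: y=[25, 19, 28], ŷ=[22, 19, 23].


MSE = 34/3 = 11.3333
RMSE = √(34/3) = 3.3665

3.3665


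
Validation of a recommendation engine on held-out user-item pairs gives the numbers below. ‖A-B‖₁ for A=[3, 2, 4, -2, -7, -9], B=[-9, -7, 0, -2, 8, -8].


d = |3+ 9| + |2+ 7| + |4-0| + |-2+ 2| + |-7-8| + |-9+ 8|
  = 12 + 9 + 4 + 0 + 15 + 1
  = 41

41


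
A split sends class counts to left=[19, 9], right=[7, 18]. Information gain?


Parent = [26, 27], H_parent = 0.9997
H_left = 0.9059 (n=28), H_right = 0.8555 (n=25)
H_children = (28/53)·0.9059 + (25/53)·0.8555 = 0.8821
IG = 0.9997 - 0.8821 = 0.1176

0.1176


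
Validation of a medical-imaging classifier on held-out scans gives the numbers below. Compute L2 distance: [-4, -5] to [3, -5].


d = √((-4-3)² + (-5+ 5)²)
  = √(49 + 0)
  = √49 = 7.0

7.0


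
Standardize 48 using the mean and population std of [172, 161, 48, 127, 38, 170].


μ = 119.3333, σ = 56.0347
z = (48 - 119.3333)/56.0347 = -1.273

-1.273


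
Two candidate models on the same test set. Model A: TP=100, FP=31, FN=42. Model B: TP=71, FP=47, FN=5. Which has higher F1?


Model A: P=100/131=0.7634, R=100/142=0.7042, F1=2PR/(P+R)=2TP/(2TP+FP+FN)=200/273=0.7326
Model B: P=71/118=0.6017, R=71/76=0.9342, F1=2PR/(P+R)=2TP/(2TP+FP+FN)=142/194=0.732
0.7326 > 0.732 → Model A

Model A


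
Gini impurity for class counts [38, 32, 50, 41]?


Probabilities: [38/161, 32/161, 50/161, 41/161] ≈ [0.236, 0.1988, 0.3106, 0.2547]
Σpᵢ² = (1444 + 1024 + 2500 + 1681)/161² = 6649/25921
Gini = 1 - Σpᵢ² = 1 - 6649/25921 = 0.7435

0.7435


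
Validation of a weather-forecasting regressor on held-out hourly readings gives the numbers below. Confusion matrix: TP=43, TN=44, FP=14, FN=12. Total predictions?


Total = TP + TN + FP + FN
= 43 + 44 + 14 + 12
= 113
(Predicted positive: 57, predicted negative: 56)

113


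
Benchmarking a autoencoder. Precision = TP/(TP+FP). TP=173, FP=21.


Precision = TP/(TP+FP)
= 173/(173+21)
= 173/194 = 89.18%

89.18%


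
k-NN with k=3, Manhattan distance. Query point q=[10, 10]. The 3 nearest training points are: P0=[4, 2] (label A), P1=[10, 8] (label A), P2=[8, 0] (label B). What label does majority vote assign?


d(q,P0) = 14  (label A)
d(q,P1) = 2  (label A)
d(q,P2) = 12  (label B)
Votes: A=2, B=1
Majority → A

A


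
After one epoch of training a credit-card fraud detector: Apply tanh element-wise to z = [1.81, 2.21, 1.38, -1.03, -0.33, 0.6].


tanh(1.81) = 0.9478
tanh(2.21) = 0.9762
tanh(1.38) = 0.881
tanh(-1.03) = -0.7739
tanh(-0.33) = -0.3185
tanh(0.6) = 0.537
result = [0.9478, 0.9762, 0.881, -0.7739, -0.3185, 0.537]

[0.9478, 0.9762, 0.881, -0.7739, -0.3185, 0.537]


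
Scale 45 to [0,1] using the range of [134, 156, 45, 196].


min=45, max=196
(45-45)/(196-45) = 0/151 = 0.0

0.0


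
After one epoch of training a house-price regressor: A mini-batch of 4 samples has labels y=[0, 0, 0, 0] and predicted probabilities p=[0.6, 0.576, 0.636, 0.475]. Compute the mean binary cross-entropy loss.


L[0] = -ln(1-0.6) = -ln(0.4) = 0.9163
L[1] = -ln(1-0.576) = -ln(0.424) = 0.858
L[2] = -ln(1-0.636) = -ln(0.364) = 1.0106
L[3] = -ln(1-0.475) = -ln(0.525) = 0.6444
mean = (0.9163 + 0.858 + 1.0106 + 0.6444)/4 = 0.8573

0.8573


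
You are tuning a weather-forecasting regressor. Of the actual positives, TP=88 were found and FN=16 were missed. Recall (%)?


Recall = TP/(TP+FN)
= 88/(88+16)
= 88/104 = 84.62%

84.62%


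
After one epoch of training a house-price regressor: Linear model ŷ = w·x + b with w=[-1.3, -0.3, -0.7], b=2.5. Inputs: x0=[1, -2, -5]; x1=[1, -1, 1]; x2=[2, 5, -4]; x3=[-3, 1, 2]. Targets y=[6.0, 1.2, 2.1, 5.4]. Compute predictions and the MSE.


ŷ0 = (-1.3)·(1) + (-0.3)·(-2) + (-0.7)·(-5) + 2.5 = 5.3
ŷ1 = (-1.3)·(1) + (-0.3)·(-1) + (-0.7)·(1) + 2.5 = 0.8
ŷ2 = (-1.3)·(2) + (-0.3)·(5) + (-0.7)·(-4) + 2.5 = 1.2
ŷ3 = (-1.3)·(-3) + (-0.3)·(1) + (-0.7)·(2) + 2.5 = 4.7
errors² = [0.49, 0.16, 0.81, 0.49]
MSE = 1.9500/4 = 0.4875

0.4875


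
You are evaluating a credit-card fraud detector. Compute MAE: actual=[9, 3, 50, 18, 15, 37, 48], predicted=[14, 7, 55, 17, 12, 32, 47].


Absolute errors: |9-14|=5, |3-7|=4, |50-55|=5, |18-17|=1, |15-12|=3, |37-32|=5, |48-47|=1
Sum = 24
MAE = 24/7 = 24/7

24/7


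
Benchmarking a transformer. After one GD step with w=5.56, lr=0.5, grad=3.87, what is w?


w_new = w - α·∇
= 5.56 - 0.5·3.87
= 5.56 - 1.935
= 3.625

3.625


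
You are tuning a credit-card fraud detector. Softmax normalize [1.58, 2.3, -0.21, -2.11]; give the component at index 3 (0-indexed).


Exponentials: e^1.58=4.855, e^2.3=9.9742, e^-0.21=0.8106, e^-2.11=0.1212
Sum = 15.761
Softmax = [0.308, 0.6328, 0.0514, 0.0077]
p[3] = 0.1212/15.761 = 0.0077

0.0077


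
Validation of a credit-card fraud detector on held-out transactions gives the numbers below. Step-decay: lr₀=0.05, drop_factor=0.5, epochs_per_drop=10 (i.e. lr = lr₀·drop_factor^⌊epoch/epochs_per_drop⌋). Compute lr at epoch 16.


n_drops = ⌊16/10⌋ = 1
lr = 0.05·0.5^1 = 0.05·0.5 = 0.025

0.025


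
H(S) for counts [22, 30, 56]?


Probabilities: [22/108, 30/108, 56/108] ≈ [0.2037, 0.2778, 0.5185]
H = -((22/108)·log₂(22/108) + (30/108)·log₂(30/108) + (56/108)·log₂(56/108))
  = 1.4722 bits

1.4722 bits


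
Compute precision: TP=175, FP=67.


Precision = TP/(TP+FP)
= 175/(175+67)
= 175/242 = 72.31%

72.31%


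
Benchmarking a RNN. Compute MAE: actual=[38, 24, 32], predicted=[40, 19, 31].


Absolute errors: |38-40|=2, |24-19|=5, |32-31|=1
Sum = 8
MAE = 8/3 = 8/3

8/3


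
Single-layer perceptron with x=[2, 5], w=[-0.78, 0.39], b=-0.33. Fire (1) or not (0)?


z = (2)·(-0.78) + (5)·(0.39) - 0.33
  = 0.06
step(z) = 1 (z≥0)

1


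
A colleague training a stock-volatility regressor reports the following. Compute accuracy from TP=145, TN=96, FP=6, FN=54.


Accuracy = (TP+TN)/(TP+TN+FP+FN)
= (145+96)/(301)
= 241/301 = 80.07%

80.07%


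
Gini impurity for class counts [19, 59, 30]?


Probabilities: [19/108, 59/108, 30/108] ≈ [0.1759, 0.5463, 0.2778]
Σpᵢ² = (361 + 3481 + 900)/108² = 4742/11664
Gini = 1 - Σpᵢ² = 1 - 4742/11664 = 0.5934

0.5934


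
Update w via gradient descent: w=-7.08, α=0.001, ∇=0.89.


w_new = w - α·∇
= -7.08 - 0.001·0.89
= -7.08 - 0.00089
= -7.08089

-7.08089


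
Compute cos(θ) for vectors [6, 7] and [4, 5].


A·B = 6·4 + 7·5 = 59
‖A‖ = √85 = 9.2195, ‖B‖ = √41 = 6.4031
cos = 59/(√85·√41) = 59/√3485 = 0.9994

0.9994


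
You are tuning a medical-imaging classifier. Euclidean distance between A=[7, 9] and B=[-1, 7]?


d = √((7+ 1)² + (9-7)²)
  = √(64 + 4)
  = √68 = 8.2462

8.2462


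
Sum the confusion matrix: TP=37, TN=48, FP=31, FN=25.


Total = TP + TN + FP + FN
= 37 + 48 + 31 + 25
= 141
(Predicted positive: 68, predicted negative: 73)

141


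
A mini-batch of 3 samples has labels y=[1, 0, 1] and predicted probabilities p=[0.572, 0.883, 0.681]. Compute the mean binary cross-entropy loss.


L[0] = -ln(0.572) = 0.5586
L[1] = -ln(1-0.883) = -ln(0.117) = 2.1456
L[2] = -ln(0.681) = 0.3842
mean = (0.5586 + 2.1456 + 0.3842)/3 = 1.0295

1.0295


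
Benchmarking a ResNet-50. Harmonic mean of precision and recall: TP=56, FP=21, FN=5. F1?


Precision = 56/77 = 0.7273
Recall = 56/61 = 0.918
F1 = 2·P·R/(P+R) = 2·TP/(2·TP+FP+FN) = 112/(112+21+5) = 112/138 = 0.8116

0.8116


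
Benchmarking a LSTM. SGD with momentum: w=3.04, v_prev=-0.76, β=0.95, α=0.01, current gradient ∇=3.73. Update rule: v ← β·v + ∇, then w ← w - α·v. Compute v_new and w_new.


v_new = 0.95·-0.76 + 3.73 = -0.722 + 3.73 = 3.008
w_new = 3.04 - 0.01·3.008 = 3.04 - 0.03008 = 3.00992

v_new=3.008, w_new=3.00992


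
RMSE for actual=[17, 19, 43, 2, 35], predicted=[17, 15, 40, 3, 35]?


MSE = 26/5 = 5.2
RMSE = √(26/5) = 2.2804

2.2804


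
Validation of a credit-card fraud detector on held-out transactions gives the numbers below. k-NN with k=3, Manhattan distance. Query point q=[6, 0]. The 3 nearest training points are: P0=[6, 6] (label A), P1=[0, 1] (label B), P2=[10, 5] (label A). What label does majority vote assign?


d(q,P0) = 6  (label A)
d(q,P1) = 7  (label B)
d(q,P2) = 9  (label A)
Votes: A=2, B=1
Majority → A

A


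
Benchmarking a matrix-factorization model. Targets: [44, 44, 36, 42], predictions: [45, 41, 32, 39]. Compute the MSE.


Squared errors: (44-45)²=1, (44-41)²=9, (36-32)²=16, (42-39)²=9
Sum = 35
MSE = 35/4 = 35/4

35/4


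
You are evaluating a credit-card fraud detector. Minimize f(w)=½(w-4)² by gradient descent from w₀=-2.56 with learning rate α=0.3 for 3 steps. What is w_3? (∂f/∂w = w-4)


step 1: grad = -2.56-4 = -6.56; w = -2.56 - 0.3·(-6.56) = -0.592
step 2: grad = -0.592-4 = -4.592; w = -0.592 - 0.3·(-4.592) = 0.7856
step 3: grad = 0.7856-4 = -3.2144; w = 0.7856 - 0.3·(-3.2144) = 1.74992

1.74992


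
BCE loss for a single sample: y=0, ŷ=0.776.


BCE = -[y·ln(p) + (1-y)·ln(1-p)]
= -0 - 1·ln(1-0.776)
= -ln(0.224) = 1.4961

1.4961


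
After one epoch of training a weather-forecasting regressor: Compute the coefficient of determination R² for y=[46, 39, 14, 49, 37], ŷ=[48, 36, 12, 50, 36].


ȳ = 37
SS_res = Σ(y-ŷ)² = 19
SS_tot = Σ(y-ȳ)² = 758
R² = 1 - SS_res/SS_tot = 1 - 0.0251 = 0.9749

0.9749


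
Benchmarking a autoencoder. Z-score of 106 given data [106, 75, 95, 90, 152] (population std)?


μ = 103.6, σ = 26.1733
z = (106 - 103.6)/26.1733 = 0.0917

0.0917


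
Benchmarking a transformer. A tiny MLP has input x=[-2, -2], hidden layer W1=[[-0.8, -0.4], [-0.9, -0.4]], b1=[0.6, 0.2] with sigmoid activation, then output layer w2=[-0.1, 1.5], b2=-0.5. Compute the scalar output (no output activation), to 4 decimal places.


z1[0] = (-0.8)·(-2) + (-0.4)·(-2) + 0.6 = 3.0
z1[1] = (-0.9)·(-2) + (-0.4)·(-2) + 0.2 = 2.8
h = sigmoid(z1) = [0.9526, 0.9427]
output = (-0.1)·(0.9526) + (1.5)·(0.9427) - 0.5 = 0.8188

0.8188


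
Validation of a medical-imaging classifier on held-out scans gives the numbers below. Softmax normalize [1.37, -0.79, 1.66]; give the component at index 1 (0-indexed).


Exponentials: e^1.37=3.9354, e^-0.79=0.4538, e^1.66=5.2593
Sum = 9.6485
Softmax = [0.4079, 0.047, 0.5451]
p[1] = 0.4538/9.6485 = 0.047

0.047


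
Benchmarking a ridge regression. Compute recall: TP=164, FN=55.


Recall = TP/(TP+FN)
= 164/(164+55)
= 164/219 = 74.89%

74.89%


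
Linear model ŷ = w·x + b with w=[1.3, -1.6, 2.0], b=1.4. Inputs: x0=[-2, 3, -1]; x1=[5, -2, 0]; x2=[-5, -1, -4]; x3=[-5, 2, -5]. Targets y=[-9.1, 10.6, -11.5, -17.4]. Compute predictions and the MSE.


ŷ0 = (1.3)·(-2) + (-1.6)·(3) + (2.0)·(-1) + 1.4 = -8.0
ŷ1 = (1.3)·(5) + (-1.6)·(-2) + (2.0)·(0) + 1.4 = 11.1
ŷ2 = (1.3)·(-5) + (-1.6)·(-1) + (2.0)·(-4) + 1.4 = -11.5
ŷ3 = (1.3)·(-5) + (-1.6)·(2) + (2.0)·(-5) + 1.4 = -18.3
errors² = [1.21, 0.25, 0.0, 0.81]
MSE = 2.2700/4 = 0.5675

0.5675


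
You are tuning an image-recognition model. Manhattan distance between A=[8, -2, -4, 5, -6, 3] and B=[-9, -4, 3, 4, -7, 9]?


d = |8+ 9| + |-2+ 4| + |-4-3| + |5-4| + |-6+ 7| + |3-9|
  = 17 + 2 + 7 + 1 + 1 + 6
  = 34

34


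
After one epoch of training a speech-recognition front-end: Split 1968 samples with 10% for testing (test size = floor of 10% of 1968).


Test = ⌊1968·10/100⌋ = 196
Train = 1968 - 196 = 1772

Train: 1772, Test: 196


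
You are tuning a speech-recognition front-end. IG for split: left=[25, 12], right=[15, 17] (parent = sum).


Parent = [40, 29], H_parent = 0.9816
H_left = 0.909 (n=37), H_right = 0.9972 (n=32)
H_children = (37/69)·0.909 + (32/69)·0.9972 = 0.9499
IG = 0.9816 - 0.9499 = 0.0317

0.0317


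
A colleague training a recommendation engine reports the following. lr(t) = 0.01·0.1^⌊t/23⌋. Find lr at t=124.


n_drops = ⌊124/23⌋ = 5
lr = 0.01·0.1^5 = 0.01·0.00001 = 0.0000001

0.0000001


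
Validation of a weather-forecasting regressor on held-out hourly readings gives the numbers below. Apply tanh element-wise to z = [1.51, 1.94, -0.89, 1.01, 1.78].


tanh(1.51) = 0.9069
tanh(1.94) = 0.9595
tanh(-0.89) = -0.7114
tanh(1.01) = 0.7658
tanh(1.78) = 0.9447
result = [0.9069, 0.9595, -0.7114, 0.7658, 0.9447]

[0.9069, 0.9595, -0.7114, 0.7658, 0.9447]


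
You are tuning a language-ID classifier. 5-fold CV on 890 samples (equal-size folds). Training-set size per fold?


Fold size = 890/5 = 178
Training per fold = 890 - 178 = 712

712


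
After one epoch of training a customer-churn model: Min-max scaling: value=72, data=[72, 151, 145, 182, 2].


min=2, max=182
(72-2)/(182-2) = 70/180 = 0.3889

0.3889


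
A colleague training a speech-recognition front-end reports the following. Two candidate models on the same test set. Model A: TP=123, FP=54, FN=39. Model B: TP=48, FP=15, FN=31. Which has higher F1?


Model A: P=123/177=0.6949, R=123/162=0.7593, F1=2PR/(P+R)=2TP/(2TP+FP+FN)=246/339=0.7257
Model B: P=48/63=0.7619, R=48/79=0.6076, F1=2PR/(P+R)=2TP/(2TP+FP+FN)=96/142=0.6761
0.7257 > 0.6761 → Model A

Model A


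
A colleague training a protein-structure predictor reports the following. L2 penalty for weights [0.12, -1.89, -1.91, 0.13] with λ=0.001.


‖w‖₂² = (0.12)² + (-1.89)² + (-1.91)² + (0.13)²
     = 0.0144 + 3.5721 + 3.6481 + 0.0169
     = 7.2515
λ·‖w‖₂² = 0.001·7.2515 = 0.007252

0.007252


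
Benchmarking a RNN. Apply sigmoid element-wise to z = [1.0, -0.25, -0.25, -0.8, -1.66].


σ(1.0) = 1/(1+e^-1.0) = 0.7311
σ(-0.25) = 1/(1+e^0.25) = 0.4378
σ(-0.25) = 1/(1+e^0.25) = 0.4378
σ(-0.8) = 1/(1+e^0.8) = 0.31
σ(-1.66) = 1/(1+e^1.66) = 0.1598
result = [0.7311, 0.4378, 0.4378, 0.31, 0.1598]

[0.7311, 0.4378, 0.4378, 0.31, 0.1598]


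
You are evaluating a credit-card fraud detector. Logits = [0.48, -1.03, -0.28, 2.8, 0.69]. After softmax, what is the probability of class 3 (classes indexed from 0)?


Exponentials: e^0.48=1.6161, e^-1.03=0.357, e^-0.28=0.7558, e^2.8=16.4446, e^0.69=1.9937
Sum = 21.1672
Softmax = [0.0763, 0.0169, 0.0357, 0.7769, 0.0942]
p[3] = 16.4446/21.1672 = 0.7769

0.7769


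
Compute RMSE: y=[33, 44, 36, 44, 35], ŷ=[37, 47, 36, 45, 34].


MSE = 27/5 = 5.4
RMSE = √(27/5) = 2.3238

2.3238


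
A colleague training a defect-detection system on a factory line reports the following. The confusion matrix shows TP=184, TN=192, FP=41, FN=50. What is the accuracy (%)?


Accuracy = (TP+TN)/(TP+TN+FP+FN)
= (184+192)/(467)
= 376/467 = 80.51%

80.51%


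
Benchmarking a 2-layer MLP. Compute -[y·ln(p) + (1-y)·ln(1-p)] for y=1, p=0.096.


BCE = -[y·ln(p) + (1-y)·ln(1-p)]
= -1·ln(0.096) - 0
= -ln(0.096) = 2.3434

2.3434


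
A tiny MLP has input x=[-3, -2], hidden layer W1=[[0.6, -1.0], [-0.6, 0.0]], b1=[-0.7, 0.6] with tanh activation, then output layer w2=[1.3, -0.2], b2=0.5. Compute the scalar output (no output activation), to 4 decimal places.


z1[0] = (0.6)·(-3) + (-1.0)·(-2) - 0.7 = -0.5
z1[1] = (-0.6)·(-3) + (0.0)·(-2) + 0.6 = 2.4
h = tanh(z1) = [-0.4621, 0.9837]
output = (1.3)·(-0.4621) + (-0.2)·(0.9837) + 0.5 = -0.2975

-0.2975


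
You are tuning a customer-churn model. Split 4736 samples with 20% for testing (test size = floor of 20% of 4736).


Test = ⌊4736·20/100⌋ = 947
Train = 4736 - 947 = 3789

Train: 3789, Test: 947


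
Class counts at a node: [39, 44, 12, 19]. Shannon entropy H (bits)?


Probabilities: [39/114, 44/114, 12/114, 19/114] ≈ [0.3421, 0.386, 0.1053, 0.1667]
H = -((39/114)·log₂(39/114) + (44/114)·log₂(44/114) + (12/114)·log₂(12/114) + (19/114)·log₂(19/114))
  = 1.8322 bits

1.8322 bits


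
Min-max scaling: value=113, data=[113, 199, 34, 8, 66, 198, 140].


min=8, max=199
(113-8)/(199-8) = 105/191 = 0.5497

0.5497


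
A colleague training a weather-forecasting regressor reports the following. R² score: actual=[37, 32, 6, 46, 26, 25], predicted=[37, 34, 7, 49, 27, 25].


ȳ = 28.6667
SS_res = Σ(y-ŷ)² = 15
SS_tot = Σ(y-ȳ)² = 915.33
R² = 1 - SS_res/SS_tot = 1 - 0.0164 = 0.9836

0.9836


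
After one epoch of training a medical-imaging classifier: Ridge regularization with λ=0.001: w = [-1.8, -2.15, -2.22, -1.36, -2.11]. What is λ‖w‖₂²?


‖w‖₂² = (-1.8)² + (-2.15)² + (-2.22)² + (-1.36)² + (-2.11)²
     = 3.24 + 4.6225 + 4.9284 + 1.8496 + 4.4521
     = 19.0926
λ·‖w‖₂² = 0.001·19.0926 = 0.019093

0.019093


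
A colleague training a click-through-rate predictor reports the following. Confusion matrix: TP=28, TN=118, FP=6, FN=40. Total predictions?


Total = TP + TN + FP + FN
= 28 + 118 + 6 + 40
= 192
(Predicted positive: 34, predicted negative: 158)

192


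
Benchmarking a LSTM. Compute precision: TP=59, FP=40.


Precision = TP/(TP+FP)
= 59/(59+40)
= 59/99 = 59.6%

59.6%


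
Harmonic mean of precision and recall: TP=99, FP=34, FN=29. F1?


Precision = 99/133 = 0.7444
Recall = 99/128 = 0.7734
F1 = 2·P·R/(P+R) = 2·TP/(2·TP+FP+FN) = 198/(198+34+29) = 198/261 = 0.7586

0.7586


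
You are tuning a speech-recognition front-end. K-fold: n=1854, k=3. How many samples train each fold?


Fold size = 1854/3 = 618
Training per fold = 1854 - 618 = 1236

1236


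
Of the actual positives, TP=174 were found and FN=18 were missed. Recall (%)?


Recall = TP/(TP+FN)
= 174/(174+18)
= 174/192 = 90.62%

90.62%


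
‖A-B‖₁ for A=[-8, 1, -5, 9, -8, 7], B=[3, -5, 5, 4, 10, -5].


d = |-8-3| + |1+ 5| + |-5-5| + |9-4| + |-8-10| + |7+ 5|
  = 11 + 6 + 10 + 5 + 18 + 12
  = 62

62


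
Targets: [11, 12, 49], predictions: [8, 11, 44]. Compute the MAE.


Absolute errors: |11-8|=3, |12-11|=1, |49-44|=5
Sum = 9
MAE = 9/3 = 3

3


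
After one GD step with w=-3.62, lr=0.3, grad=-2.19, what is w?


w_new = w - α·∇
= -3.62 - 0.3·-2.19
= -3.62 + 0.657
= -2.963

-2.963


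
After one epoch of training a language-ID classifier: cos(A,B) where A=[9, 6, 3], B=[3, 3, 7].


A·B = 9·3 + 6·3 + 3·7 = 66
‖A‖ = √126 = 11.225, ‖B‖ = √67 = 8.1854
cos = 66/(√126·√67) = 66/√8442 = 0.7183

0.7183


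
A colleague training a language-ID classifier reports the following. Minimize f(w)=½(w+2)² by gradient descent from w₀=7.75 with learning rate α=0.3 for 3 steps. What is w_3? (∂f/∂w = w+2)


step 1: grad = 7.75+2 = 9.75; w = 7.75 - 0.3·(9.75) = 4.825
step 2: grad = 4.825+2 = 6.825; w = 4.825 - 0.3·(6.825) = 2.7775
step 3: grad = 2.7775+2 = 4.7775; w = 2.7775 - 0.3·(4.7775) = 1.34425

1.34425


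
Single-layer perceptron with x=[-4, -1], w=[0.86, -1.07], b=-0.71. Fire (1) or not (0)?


z = (-4)·(0.86) + (-1)·(-1.07) - 0.71
  = -3.08
step(z) = 0 (z<0)

0


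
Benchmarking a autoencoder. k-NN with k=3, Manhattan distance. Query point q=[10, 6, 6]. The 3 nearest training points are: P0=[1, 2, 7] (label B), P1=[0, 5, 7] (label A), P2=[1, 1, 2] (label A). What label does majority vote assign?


d(q,P0) = 14  (label B)
d(q,P1) = 12  (label A)
d(q,P2) = 18  (label A)
Votes: A=2, B=1
Majority → A

A


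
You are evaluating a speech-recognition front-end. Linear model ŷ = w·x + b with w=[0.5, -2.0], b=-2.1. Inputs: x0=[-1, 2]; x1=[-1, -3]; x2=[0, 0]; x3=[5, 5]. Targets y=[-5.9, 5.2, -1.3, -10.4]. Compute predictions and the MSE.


ŷ0 = (0.5)·(-1) + (-2.0)·(2) - 2.1 = -6.6
ŷ1 = (0.5)·(-1) + (-2.0)·(-3) - 2.1 = 3.4
ŷ2 = (0.5)·(0) + (-2.0)·(0) - 2.1 = -2.1
ŷ3 = (0.5)·(5) + (-2.0)·(5) - 2.1 = -9.6
errors² = [0.49, 3.24, 0.64, 0.64]
MSE = 5.0100/4 = 1.2525

1.2525


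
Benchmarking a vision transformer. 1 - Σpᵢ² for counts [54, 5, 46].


Probabilities: [54/105, 5/105, 46/105] ≈ [0.5143, 0.0476, 0.4381]
Σpᵢ² = (2916 + 25 + 2116)/105² = 5057/11025
Gini = 1 - Σpᵢ² = 1 - 5057/11025 = 0.5413

0.5413


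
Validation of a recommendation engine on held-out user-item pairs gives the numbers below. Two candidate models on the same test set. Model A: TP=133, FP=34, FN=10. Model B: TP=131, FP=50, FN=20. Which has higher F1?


Model A: P=133/167=0.7964, R=133/143=0.9301, F1=2PR/(P+R)=2TP/(2TP+FP+FN)=266/310=0.8581
Model B: P=131/181=0.7238, R=131/151=0.8675, F1=2PR/(P+R)=2TP/(2TP+FP+FN)=262/332=0.7892
0.8581 > 0.7892 → Model A

Model A


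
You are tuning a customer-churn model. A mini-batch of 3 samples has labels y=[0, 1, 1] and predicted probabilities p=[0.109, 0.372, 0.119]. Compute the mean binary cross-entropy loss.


L[0] = -ln(1-0.109) = -ln(0.891) = 0.1154
L[1] = -ln(0.372) = 0.9889
L[2] = -ln(0.119) = 2.1286
mean = (0.1154 + 0.9889 + 2.1286)/3 = 1.0776

1.0776


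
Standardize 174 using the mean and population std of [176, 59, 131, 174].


μ = 135, σ = 47.4184
z = (174 - 135)/47.4184 = 0.8225

0.8225


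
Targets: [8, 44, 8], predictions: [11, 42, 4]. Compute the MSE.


Squared errors: (8-11)²=9, (44-42)²=4, (8-4)²=16
Sum = 29
MSE = 29/3 = 29/3

29/3


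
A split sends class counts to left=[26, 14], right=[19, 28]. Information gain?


Parent = [45, 42], H_parent = 0.9991
H_left = 0.9341 (n=40), H_right = 0.9734 (n=47)
H_children = (40/87)·0.9341 + (47/87)·0.9734 = 0.9553
IG = 0.9991 - 0.9553 = 0.0438

0.0438


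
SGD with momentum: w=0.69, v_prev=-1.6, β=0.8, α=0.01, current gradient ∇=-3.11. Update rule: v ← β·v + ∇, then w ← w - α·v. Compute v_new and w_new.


v_new = 0.8·-1.6 - 3.11 = -1.28 - 3.11 = -4.39
w_new = 0.69 - 0.01·-4.39 = 0.69 + 0.0439 = 0.7339

v_new=-4.39, w_new=0.7339


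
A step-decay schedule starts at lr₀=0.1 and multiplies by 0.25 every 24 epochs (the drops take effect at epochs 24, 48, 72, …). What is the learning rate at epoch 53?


n_drops = ⌊53/24⌋ = 2
lr = 0.1·0.25^2 = 0.1·0.0625 = 0.00625

0.00625


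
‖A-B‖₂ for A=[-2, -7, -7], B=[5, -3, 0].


d = √((-2-5)² + (-7+ 3)² + (-7-0)²)
  = √(49 + 16 + 49)
  = √114 = 10.6771

10.6771


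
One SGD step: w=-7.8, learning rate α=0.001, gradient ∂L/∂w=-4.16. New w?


w_new = w - α·∇
= -7.8 - 0.001·-4.16
= -7.8 + 0.00416
= -7.79584

-7.79584


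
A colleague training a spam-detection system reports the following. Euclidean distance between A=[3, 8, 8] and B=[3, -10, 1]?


d = √((3-3)² + (8+ 10)² + (8-1)²)
  = √(0 + 324 + 49)
  = √373 = 19.3132

19.3132


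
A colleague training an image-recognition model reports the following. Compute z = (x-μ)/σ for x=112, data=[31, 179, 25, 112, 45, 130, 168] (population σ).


μ = 98.5714, σ = 60.1257
z = (112 - 98.5714)/60.1257 = 0.2233

0.2233


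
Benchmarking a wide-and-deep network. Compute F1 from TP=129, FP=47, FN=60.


Precision = 129/176 = 0.733
Recall = 129/189 = 0.6825
F1 = 2·P·R/(P+R) = 2·TP/(2·TP+FP+FN) = 258/(258+47+60) = 258/365 = 0.7068

0.7068


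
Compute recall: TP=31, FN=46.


Recall = TP/(TP+FN)
= 31/(31+46)
= 31/77 = 40.26%

40.26%


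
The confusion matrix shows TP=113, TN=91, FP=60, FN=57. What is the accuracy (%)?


Accuracy = (TP+TN)/(TP+TN+FP+FN)
= (113+91)/(321)
= 204/321 = 63.55%

63.55%


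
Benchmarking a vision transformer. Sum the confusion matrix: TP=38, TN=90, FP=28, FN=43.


Total = TP + TN + FP + FN
= 38 + 90 + 28 + 43
= 199
(Predicted positive: 66, predicted negative: 133)

199


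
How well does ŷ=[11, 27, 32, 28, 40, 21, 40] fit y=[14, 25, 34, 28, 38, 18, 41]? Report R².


ȳ = 28.2857
SS_res = Σ(y-ŷ)² = 31
SS_tot = Σ(y-ȳ)² = 609.43
R² = 1 - SS_res/SS_tot = 1 - 0.0509 = 0.9491

0.9491


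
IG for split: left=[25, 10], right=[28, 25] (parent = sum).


Parent = [53, 35], H_parent = 0.9696
H_left = 0.8631 (n=35), H_right = 0.9977 (n=53)
H_children = (35/88)·0.8631 + (53/88)·0.9977 = 0.9442
IG = 0.9696 - 0.9442 = 0.0254

0.0254


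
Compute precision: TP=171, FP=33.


Precision = TP/(TP+FP)
= 171/(171+33)
= 171/204 = 83.82%

83.82%


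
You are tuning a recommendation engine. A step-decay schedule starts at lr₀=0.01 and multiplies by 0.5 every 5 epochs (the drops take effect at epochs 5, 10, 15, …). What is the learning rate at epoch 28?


n_drops = ⌊28/5⌋ = 5
lr = 0.01·0.5^5 = 0.01·0.03125 = 0.0003125

0.0003125


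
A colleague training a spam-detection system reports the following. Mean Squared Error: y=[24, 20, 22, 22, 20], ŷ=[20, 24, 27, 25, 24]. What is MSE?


Squared errors: (24-20)²=16, (20-24)²=16, (22-27)²=25, (22-25)²=9, (20-24)²=16
Sum = 82
MSE = 82/5 = 82/5

82/5


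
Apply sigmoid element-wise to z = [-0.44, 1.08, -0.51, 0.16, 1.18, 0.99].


σ(-0.44) = 1/(1+e^0.44) = 0.3917
σ(1.08) = 1/(1+e^-1.08) = 0.7465
σ(-0.51) = 1/(1+e^0.51) = 0.3752
σ(0.16) = 1/(1+e^-0.16) = 0.5399
σ(1.18) = 1/(1+e^-1.18) = 0.7649
σ(0.99) = 1/(1+e^-0.99) = 0.7291
result = [0.3917, 0.7465, 0.3752, 0.5399, 0.7649, 0.7291]

[0.3917, 0.7465, 0.3752, 0.5399, 0.7649, 0.7291]


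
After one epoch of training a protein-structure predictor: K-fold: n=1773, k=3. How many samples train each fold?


Fold size = 1773/3 = 591
Training per fold = 1773 - 591 = 1182

1182


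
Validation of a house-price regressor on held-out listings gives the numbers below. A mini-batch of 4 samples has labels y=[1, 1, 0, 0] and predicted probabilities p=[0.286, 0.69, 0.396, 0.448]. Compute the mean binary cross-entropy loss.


L[0] = -ln(0.286) = 1.2518
L[1] = -ln(0.69) = 0.3711
L[2] = -ln(1-0.396) = -ln(0.604) = 0.5042
L[3] = -ln(1-0.448) = -ln(0.552) = 0.5942
mean = (1.2518 + 0.3711 + 0.5042 + 0.5942)/4 = 0.6803

0.6803


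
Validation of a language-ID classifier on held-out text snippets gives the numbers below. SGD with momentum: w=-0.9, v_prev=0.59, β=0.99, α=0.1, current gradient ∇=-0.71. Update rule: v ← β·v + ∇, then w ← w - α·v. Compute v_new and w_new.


v_new = 0.99·0.59 - 0.71 = 0.5841 - 0.71 = -0.1259
w_new = -0.9 - 0.1·-0.1259 = -0.9 + 0.01259 = -0.88741

v_new=-0.1259, w_new=-0.88741


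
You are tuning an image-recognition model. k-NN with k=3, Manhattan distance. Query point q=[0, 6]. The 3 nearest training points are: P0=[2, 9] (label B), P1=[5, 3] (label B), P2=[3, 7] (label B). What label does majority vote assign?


d(q,P0) = 5  (label B)
d(q,P1) = 8  (label B)
d(q,P2) = 4  (label B)
Votes: A=0, B=3
Majority → B

B


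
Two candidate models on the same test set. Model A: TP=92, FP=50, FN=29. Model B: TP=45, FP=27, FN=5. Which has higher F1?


Model A: P=92/142=0.6479, R=92/121=0.7603, F1=2PR/(P+R)=2TP/(2TP+FP+FN)=184/263=0.6996
Model B: P=45/72=0.625, R=45/50=0.9, F1=2PR/(P+R)=2TP/(2TP+FP+FN)=90/122=0.7377
0.6996 < 0.7377 → Model B

Model B


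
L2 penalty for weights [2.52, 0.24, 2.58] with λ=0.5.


‖w‖₂² = (2.52)² + (0.24)² + (2.58)²
     = 6.3504 + 0.0576 + 6.6564
     = 13.0644
λ·‖w‖₂² = 0.5·13.0644 = 6.5322

6.5322


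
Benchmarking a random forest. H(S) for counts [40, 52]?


Probabilities: [40/92, 52/92] ≈ [0.4348, 0.5652]
H = -((40/92)·log₂(40/92) + (52/92)·log₂(52/92))
  = 0.9877 bits

0.9877 bits


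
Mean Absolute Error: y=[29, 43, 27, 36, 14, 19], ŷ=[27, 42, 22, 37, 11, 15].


Absolute errors: |29-27|=2, |43-42|=1, |27-22|=5, |36-37|=1, |14-11|=3, |19-15|=4
Sum = 16
MAE = 16/6 = 8/3

8/3


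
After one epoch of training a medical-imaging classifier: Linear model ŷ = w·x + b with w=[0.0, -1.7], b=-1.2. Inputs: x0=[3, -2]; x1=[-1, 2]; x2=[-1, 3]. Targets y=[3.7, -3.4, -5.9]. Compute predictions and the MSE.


ŷ0 = (0.0)·(3) + (-1.7)·(-2) - 1.2 = 2.2
ŷ1 = (0.0)·(-1) + (-1.7)·(2) - 1.2 = -4.6
ŷ2 = (0.0)·(-1) + (-1.7)·(3) - 1.2 = -6.3
errors² = [2.25, 1.44, 0.16]
MSE = 3.8500/3 = 1.2833

1.2833


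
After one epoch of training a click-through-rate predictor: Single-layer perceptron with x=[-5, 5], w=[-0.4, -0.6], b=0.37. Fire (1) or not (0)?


z = (-5)·(-0.4) + (5)·(-0.6) + 0.37
  = -0.63
step(z) = 0 (z<0)

0


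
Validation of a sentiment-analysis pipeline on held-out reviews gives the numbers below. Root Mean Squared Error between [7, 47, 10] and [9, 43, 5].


MSE = 45/3 = 15
RMSE = √(45/3) = 3.873

3.873


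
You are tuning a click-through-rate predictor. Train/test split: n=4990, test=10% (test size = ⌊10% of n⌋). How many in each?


Test = ⌊4990·10/100⌋ = 499
Train = 4990 - 499 = 4491

Train: 4491, Test: 499


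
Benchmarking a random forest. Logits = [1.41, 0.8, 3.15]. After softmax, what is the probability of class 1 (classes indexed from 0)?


Exponentials: e^1.41=4.096, e^0.8=2.2255, e^3.15=23.3361
Sum = 29.6576
Softmax = [0.1381, 0.075, 0.7869]
p[1] = 2.2255/29.6576 = 0.075

0.075


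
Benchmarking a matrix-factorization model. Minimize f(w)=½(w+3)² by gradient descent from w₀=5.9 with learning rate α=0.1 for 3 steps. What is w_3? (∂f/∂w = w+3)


step 1: grad = 5.9+3 = 8.9; w = 5.9 - 0.1·(8.9) = 5.01
step 2: grad = 5.01+3 = 8.01; w = 5.01 - 0.1·(8.01) = 4.209
step 3: grad = 4.209+3 = 7.209; w = 4.209 - 0.1·(7.209) = 3.4881

3.4881


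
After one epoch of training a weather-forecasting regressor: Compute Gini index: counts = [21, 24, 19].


Probabilities: [21/64, 24/64, 19/64] ≈ [0.3281, 0.375, 0.2969]
Σpᵢ² = (441 + 576 + 361)/64² = 1378/4096
Gini = 1 - Σpᵢ² = 1 - 1378/4096 = 0.6636

0.6636


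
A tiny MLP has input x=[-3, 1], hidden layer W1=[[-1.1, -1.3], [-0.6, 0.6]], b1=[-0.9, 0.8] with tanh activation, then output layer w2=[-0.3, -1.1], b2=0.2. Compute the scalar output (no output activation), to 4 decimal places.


z1[0] = (-1.1)·(-3) + (-1.3)·(1) - 0.9 = 1.1
z1[1] = (-0.6)·(-3) + (0.6)·(1) + 0.8 = 3.2
h = tanh(z1) = [0.8005, 0.9967]
output = (-0.3)·(0.8005) + (-1.1)·(0.9967) + 0.2 = -1.1365

-1.1365


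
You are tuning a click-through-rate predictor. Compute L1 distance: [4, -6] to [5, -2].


d = |4-5| + |-6+ 2|
  = 1 + 4
  = 5

5


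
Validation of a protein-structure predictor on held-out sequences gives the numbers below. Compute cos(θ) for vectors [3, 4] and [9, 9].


A·B = 3·9 + 4·9 = 63
‖A‖ = √25 = 5, ‖B‖ = √162 = 12.7279
cos = 63/(√25·√162) = 63/√4050 = 0.9899

0.9899


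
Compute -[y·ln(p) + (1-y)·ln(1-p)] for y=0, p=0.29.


BCE = -[y·ln(p) + (1-y)·ln(1-p)]
= -0 - 1·ln(1-0.29)
= -ln(0.71) = 0.3425

0.3425


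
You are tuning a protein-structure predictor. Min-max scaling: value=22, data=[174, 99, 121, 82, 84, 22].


min=22, max=174
(22-22)/(174-22) = 0/152 = 0.0

0.0


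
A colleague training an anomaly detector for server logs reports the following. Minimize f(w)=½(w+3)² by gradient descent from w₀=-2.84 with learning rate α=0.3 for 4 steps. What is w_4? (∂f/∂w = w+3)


step 1: grad = -2.84+3 = 0.16; w = -2.84 - 0.3·(0.16) = -2.888
step 2: grad = -2.888+3 = 0.112; w = -2.888 - 0.3·(0.112) = -2.9216
step 3: grad = -2.9216+3 = 0.0784; w = -2.9216 - 0.3·(0.0784) = -2.94512
step 4: grad = -2.94512+3 = 0.05488; w = -2.94512 - 0.3·(0.05488) = -2.961584

-2.961584


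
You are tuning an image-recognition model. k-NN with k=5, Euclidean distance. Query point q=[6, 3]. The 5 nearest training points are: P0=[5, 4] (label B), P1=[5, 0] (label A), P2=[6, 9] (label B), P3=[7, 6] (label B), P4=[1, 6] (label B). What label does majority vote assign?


d(q,P0) = 1.4142  (label B)
d(q,P1) = 3.1623  (label A)
d(q,P2) = 6.0  (label B)
d(q,P3) = 3.1623  (label B)
d(q,P4) = 5.831  (label B)
Votes: A=1, B=4
Majority → B

B


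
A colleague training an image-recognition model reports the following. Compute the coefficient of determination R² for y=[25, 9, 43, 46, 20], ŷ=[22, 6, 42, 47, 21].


ȳ = 28.6
SS_res = Σ(y-ŷ)² = 21
SS_tot = Σ(y-ȳ)² = 981.2
R² = 1 - SS_res/SS_tot = 1 - 0.0214 = 0.9786

0.9786


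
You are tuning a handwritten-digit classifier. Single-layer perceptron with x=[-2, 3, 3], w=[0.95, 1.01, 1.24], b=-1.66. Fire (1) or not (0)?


z = (-2)·(0.95) + (3)·(1.01) + (3)·(1.24) - 1.66
  = 3.19
step(z) = 1 (z≥0)

1


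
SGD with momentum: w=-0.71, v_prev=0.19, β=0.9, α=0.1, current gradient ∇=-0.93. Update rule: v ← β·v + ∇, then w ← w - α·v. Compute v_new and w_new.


v_new = 0.9·0.19 - 0.93 = 0.171 - 0.93 = -0.759
w_new = -0.71 - 0.1·-0.759 = -0.71 + 0.0759 = -0.6341

v_new=-0.759, w_new=-0.6341


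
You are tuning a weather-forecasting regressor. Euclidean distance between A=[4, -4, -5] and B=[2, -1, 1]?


d = √((4-2)² + (-4+ 1)² + (-5-1)²)
  = √(4 + 9 + 36)
  = √49 = 7.0

7.0


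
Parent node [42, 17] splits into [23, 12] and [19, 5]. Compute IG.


Parent = [42, 17], H_parent = 0.8663
H_left = 0.9275 (n=35), H_right = 0.7383 (n=24)
H_children = (35/59)·0.9275 + (24/59)·0.7383 = 0.8505
IG = 0.8663 - 0.8505 = 0.0158

0.0158


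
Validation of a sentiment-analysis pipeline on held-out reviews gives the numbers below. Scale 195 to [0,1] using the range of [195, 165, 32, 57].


min=32, max=195
(195-32)/(195-32) = 163/163 = 1.0

1.0


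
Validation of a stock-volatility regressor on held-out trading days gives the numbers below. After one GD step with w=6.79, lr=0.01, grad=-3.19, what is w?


w_new = w - α·∇
= 6.79 - 0.01·-3.19
= 6.79 + 0.0319
= 6.8219

6.8219


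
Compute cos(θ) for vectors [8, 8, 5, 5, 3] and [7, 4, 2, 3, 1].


A·B = 8·7 + 8·4 + 5·2 + 5·3 + 3·1 = 116
‖A‖ = √187 = 13.6748, ‖B‖ = √79 = 8.8882
cos = 116/(√187·√79) = 116/√14773 = 0.9544

0.9544


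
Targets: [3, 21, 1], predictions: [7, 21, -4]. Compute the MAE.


Absolute errors: |3-7|=4, |21-21|=0, |1+ 4|=5
Sum = 9
MAE = 9/3 = 3

3


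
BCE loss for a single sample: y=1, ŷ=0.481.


BCE = -[y·ln(p) + (1-y)·ln(1-p)]
= -1·ln(0.481) - 0
= -ln(0.481) = 0.7319

0.7319


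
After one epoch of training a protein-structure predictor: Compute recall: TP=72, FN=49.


Recall = TP/(TP+FN)
= 72/(72+49)
= 72/121 = 59.5%

59.5%


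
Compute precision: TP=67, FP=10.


Precision = TP/(TP+FP)
= 67/(67+10)
= 67/77 = 87.01%

87.01%


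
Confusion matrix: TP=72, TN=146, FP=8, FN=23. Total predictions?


Total = TP + TN + FP + FN
= 72 + 146 + 8 + 23
= 249
(Predicted positive: 80, predicted negative: 169)

249


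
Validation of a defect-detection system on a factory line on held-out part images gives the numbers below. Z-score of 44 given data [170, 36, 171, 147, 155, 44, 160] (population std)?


μ = 126.1429, σ = 55.0621
z = (44 - 126.1429)/55.0621 = -1.4918

-1.4918


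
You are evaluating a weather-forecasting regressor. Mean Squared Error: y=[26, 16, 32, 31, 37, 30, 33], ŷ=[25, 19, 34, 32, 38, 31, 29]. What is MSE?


Squared errors: (26-25)²=1, (16-19)²=9, (32-34)²=4, (31-32)²=1, (37-38)²=1, (30-31)²=1, (33-29)²=16
Sum = 33
MSE = 33/7 = 33/7

33/7


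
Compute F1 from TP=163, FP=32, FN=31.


Precision = 163/195 = 0.8359
Recall = 163/194 = 0.8402
F1 = 2·P·R/(P+R) = 2·TP/(2·TP+FP+FN) = 326/(326+32+31) = 326/389 = 0.838

0.838


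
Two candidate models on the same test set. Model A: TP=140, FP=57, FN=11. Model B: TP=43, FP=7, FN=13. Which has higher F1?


Model A: P=140/197=0.7107, R=140/151=0.9272, F1=2PR/(P+R)=2TP/(2TP+FP+FN)=280/348=0.8046
Model B: P=43/50=0.86, R=43/56=0.7679, F1=2PR/(P+R)=2TP/(2TP+FP+FN)=86/106=0.8113
0.8046 < 0.8113 → Model B

Model B


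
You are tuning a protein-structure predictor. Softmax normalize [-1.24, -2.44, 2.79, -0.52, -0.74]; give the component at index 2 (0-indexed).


Exponentials: e^-1.24=0.2894, e^-2.44=0.0872, e^2.79=16.281, e^-0.52=0.5945, e^-0.74=0.4771
Sum = 17.7292
Softmax = [0.0163, 0.0049, 0.9183, 0.0335, 0.0269]
p[2] = 16.281/17.7292 = 0.9183

0.9183


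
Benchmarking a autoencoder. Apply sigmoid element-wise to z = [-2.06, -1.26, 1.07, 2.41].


σ(-2.06) = 1/(1+e^2.06) = 0.113
σ(-1.26) = 1/(1+e^1.26) = 0.221
σ(1.07) = 1/(1+e^-1.07) = 0.7446
σ(2.41) = 1/(1+e^-2.41) = 0.9176
result = [0.113, 0.221, 0.7446, 0.9176]

[0.113, 0.221, 0.7446, 0.9176]


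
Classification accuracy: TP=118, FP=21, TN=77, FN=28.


Accuracy = (TP+TN)/(TP+TN+FP+FN)
= (118+77)/(244)
= 195/244 = 79.92%

79.92%


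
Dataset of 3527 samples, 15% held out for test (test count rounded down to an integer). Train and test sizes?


Test = ⌊3527·15/100⌋ = 529
Train = 3527 - 529 = 2998

Train: 2998, Test: 529


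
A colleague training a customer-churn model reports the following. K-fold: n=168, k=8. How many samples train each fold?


Fold size = 168/8 = 21
Training per fold = 168 - 21 = 147

147


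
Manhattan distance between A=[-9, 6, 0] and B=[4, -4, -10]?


d = |-9-4| + |6+ 4| + |0+ 10|
  = 13 + 10 + 10
  = 33

33


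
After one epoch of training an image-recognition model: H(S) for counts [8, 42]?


Probabilities: [8/50, 42/50] ≈ [0.16, 0.84]
H = -((8/50)·log₂(8/50) + (42/50)·log₂(42/50))
  = 0.6343 bits

0.6343 bits


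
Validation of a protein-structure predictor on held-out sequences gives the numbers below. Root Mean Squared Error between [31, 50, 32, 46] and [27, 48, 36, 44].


MSE = 40/4 = 10
RMSE = √(40/4) = 3.1623

3.1623


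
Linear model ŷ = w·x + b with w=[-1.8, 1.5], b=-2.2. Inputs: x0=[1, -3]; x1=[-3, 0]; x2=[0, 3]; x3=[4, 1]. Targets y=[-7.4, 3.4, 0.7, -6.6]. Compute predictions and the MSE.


ŷ0 = (-1.8)·(1) + (1.5)·(-3) - 2.2 = -8.5
ŷ1 = (-1.8)·(-3) + (1.5)·(0) - 2.2 = 3.2
ŷ2 = (-1.8)·(0) + (1.5)·(3) - 2.2 = 2.3
ŷ3 = (-1.8)·(4) + (1.5)·(1) - 2.2 = -7.9
errors² = [1.21, 0.04, 2.56, 1.69]
MSE = 5.5000/4 = 1.375

1.375


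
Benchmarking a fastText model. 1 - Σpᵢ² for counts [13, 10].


Probabilities: [13/23, 10/23] ≈ [0.5652, 0.4348]
Σpᵢ² = (169 + 100)/23² = 269/529
Gini = 1 - Σpᵢ² = 1 - 269/529 = 0.4915

0.4915


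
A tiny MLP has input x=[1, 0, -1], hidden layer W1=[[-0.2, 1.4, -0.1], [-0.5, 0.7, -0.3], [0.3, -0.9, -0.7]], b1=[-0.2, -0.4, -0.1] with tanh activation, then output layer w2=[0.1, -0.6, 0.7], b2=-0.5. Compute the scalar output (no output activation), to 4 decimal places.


z1[0] = (-0.2)·(1) + (1.4)·(0) + (-0.1)·(-1) - 0.2 = -0.3
z1[1] = (-0.5)·(1) + (0.7)·(0) + (-0.3)·(-1) - 0.4 = -0.6
z1[2] = (0.3)·(1) + (-0.9)·(0) + (-0.7)·(-1) - 0.1 = 0.9
h = tanh(z1) = [-0.2913, -0.537, 0.7163]
output = (0.1)·(-0.2913) + (-0.6)·(-0.537) + (0.7)·(0.7163) - 0.5 = 0.2945

0.2945


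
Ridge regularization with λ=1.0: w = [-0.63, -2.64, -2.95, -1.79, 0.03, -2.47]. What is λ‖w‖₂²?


‖w‖₂² = (-0.63)² + (-2.64)² + (-2.95)² + (-1.79)² + (0.03)² + (-2.47)²
     = 0.3969 + 6.9696 + 8.7025 + 3.2041 + 0.0009 + 6.1009
     = 25.3749
λ·‖w‖₂² = 1.0·25.3749 = 25.3749

25.3749


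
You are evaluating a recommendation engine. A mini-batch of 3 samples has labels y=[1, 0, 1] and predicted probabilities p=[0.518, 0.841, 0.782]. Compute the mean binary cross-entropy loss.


L[0] = -ln(0.518) = 0.6578
L[1] = -ln(1-0.841) = -ln(0.159) = 1.8389
L[2] = -ln(0.782) = 0.2459
mean = (0.6578 + 1.8389 + 0.2459)/3 = 0.9142

0.9142


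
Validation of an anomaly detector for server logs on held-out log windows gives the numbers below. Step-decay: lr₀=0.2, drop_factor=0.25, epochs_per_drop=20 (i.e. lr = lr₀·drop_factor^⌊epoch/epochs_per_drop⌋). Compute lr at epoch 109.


n_drops = ⌊109/20⌋ = 5
lr = 0.2·0.25^5 = 0.2·0.0009765625 = 0.0001953125

0.0001953125


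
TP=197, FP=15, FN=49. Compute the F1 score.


Precision = 197/212 = 0.9292
Recall = 197/246 = 0.8008
F1 = 2·P·R/(P+R) = 2·TP/(2·TP+FP+FN) = 394/(394+15+49) = 394/458 = 0.8603

0.8603


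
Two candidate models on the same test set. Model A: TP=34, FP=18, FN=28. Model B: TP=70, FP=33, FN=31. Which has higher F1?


Model A: P=34/52=0.6538, R=34/62=0.5484, F1=2PR/(P+R)=2TP/(2TP+FP+FN)=68/114=0.5965
Model B: P=70/103=0.6796, R=70/101=0.6931, F1=2PR/(P+R)=2TP/(2TP+FP+FN)=140/204=0.6863
0.5965 < 0.6863 → Model B

Model B
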